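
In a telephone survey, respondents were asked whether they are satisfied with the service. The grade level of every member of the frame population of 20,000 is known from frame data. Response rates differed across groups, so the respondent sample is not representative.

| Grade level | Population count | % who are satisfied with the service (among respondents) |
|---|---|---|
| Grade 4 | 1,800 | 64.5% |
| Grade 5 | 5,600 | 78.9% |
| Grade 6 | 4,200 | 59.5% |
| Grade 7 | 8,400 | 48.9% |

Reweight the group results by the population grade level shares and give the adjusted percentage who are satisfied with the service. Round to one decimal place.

Each cell contributes population-share × respondent value:
  Grade 4: (1,800/20,000) × 64.5 = 5.805
  Grade 5: (5,600/20,000) × 78.9 = 22.092
  Grade 6: (4,200/20,000) × 59.5 = 12.495
  Grade 7: (8,400/20,000) × 48.9 = 20.538
Post-stratified estimate = 60.93 → 60.9%.

60.9%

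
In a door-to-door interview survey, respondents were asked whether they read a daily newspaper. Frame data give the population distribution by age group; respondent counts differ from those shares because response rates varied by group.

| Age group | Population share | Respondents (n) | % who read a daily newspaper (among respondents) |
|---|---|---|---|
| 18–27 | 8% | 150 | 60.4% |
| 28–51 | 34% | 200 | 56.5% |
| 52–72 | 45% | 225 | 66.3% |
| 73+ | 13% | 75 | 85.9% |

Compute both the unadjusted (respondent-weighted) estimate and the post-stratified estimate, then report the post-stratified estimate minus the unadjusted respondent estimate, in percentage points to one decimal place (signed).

+0.9 percentage points

Without adjustment, the pooled respondent share is:
  (150/650)×60.4 + (200/650)×56.5 + (225/650)×66.3 + (75/650)×85.9 = 64.1846%
Reweighting by population age group shares:
  0.08×60.4 + 0.34×56.5 + 0.45×66.3 + 0.13×85.9 = 65.044%
Difference = 65.044 − 64.1846 = 0.8594 pp.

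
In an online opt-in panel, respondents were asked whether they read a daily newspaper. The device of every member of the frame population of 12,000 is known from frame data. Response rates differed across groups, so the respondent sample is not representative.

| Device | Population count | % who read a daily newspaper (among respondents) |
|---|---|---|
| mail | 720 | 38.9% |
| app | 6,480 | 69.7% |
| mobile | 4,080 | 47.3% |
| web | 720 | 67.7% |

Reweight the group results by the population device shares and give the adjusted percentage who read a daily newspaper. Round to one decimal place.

Each cell contributes population-share × respondent value:
  mail: (720/12,000) × 38.9 = 2.334
  app: (6,480/12,000) × 69.7 = 37.638
  mobile: (4,080/12,000) × 47.3 = 16.082
  web: (720/12,000) × 67.7 = 4.062
Post-stratified estimate = 60.116 → 60.1%.

60.1%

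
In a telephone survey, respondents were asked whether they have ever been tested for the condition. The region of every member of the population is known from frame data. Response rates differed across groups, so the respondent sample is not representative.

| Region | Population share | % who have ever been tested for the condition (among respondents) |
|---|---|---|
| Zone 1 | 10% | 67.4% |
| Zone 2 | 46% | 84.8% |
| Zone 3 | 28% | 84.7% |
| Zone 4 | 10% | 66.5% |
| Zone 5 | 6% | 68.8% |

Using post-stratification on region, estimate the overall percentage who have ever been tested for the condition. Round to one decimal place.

Each cell contributes population-share × respondent value:
  Zone 1: 0.1 × 67.4 = 6.74
  Zone 2: 0.46 × 84.8 = 39.008
  Zone 3: 0.28 × 84.7 = 23.716
  Zone 4: 0.1 × 66.5 = 6.65
  Zone 5: 0.06 × 68.8 = 4.128
Post-stratified estimate = 80.242 → 80.2%.

80.2%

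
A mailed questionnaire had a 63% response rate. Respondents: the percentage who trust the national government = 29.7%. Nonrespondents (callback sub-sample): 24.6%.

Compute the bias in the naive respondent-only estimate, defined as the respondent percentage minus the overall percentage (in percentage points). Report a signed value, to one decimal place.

+1.9 percentage points

Nonresponse fraction = 1 − 0.63 = 0.37.
Bias = (nonresponse fraction) × (respondent percentage − nonrespondent percentage)
     = 0.37 × (29.7 − 24.6) = 0.37 × 5.1 = 1.887.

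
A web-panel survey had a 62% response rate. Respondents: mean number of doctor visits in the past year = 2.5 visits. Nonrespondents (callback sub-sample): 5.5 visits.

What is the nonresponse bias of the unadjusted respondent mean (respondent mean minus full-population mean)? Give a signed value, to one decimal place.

-1.1

Nonresponse fraction = 1 − 0.62 = 0.38.
Bias = (nonresponse fraction) × (respondent mean − nonrespondent mean)
     = 0.38 × (2.5 − 5.5) = 0.38 × -3 = -1.14.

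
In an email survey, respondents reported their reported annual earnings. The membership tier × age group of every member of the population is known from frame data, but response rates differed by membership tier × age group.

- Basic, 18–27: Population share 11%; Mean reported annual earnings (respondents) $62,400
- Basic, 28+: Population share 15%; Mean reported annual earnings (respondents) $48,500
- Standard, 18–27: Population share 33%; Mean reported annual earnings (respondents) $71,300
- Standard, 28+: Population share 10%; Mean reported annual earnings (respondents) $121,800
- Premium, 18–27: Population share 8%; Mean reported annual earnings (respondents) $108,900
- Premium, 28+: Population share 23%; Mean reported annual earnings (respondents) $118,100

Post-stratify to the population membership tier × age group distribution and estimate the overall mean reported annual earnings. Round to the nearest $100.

Each cell contributes population-share × respondent value:
  Basic, 18–27: 0.11 × 62,400 = 6864
  Basic, 28+: 0.15 × 48,500 = 7275
  Standard, 18–27: 0.33 × 71,300 = 23,529
  Standard, 28+: 0.1 × 121,800 = 12,180
  Premium, 18–27: 0.08 × 108,900 = 8712
  Premium, 28+: 0.23 × 118,100 = 27,163
Post-stratified estimate = 85,723 → $85,700.

$85,700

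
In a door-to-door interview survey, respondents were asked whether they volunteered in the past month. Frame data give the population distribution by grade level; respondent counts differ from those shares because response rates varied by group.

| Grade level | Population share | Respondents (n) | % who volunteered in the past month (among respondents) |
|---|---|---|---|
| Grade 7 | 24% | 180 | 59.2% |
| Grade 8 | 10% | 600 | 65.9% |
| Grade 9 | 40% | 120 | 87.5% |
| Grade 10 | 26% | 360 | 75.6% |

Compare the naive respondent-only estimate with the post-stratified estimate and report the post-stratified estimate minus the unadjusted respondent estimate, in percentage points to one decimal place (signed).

Without adjustment, the pooled respondent share is:
  (180/1260)×59.2 + (600/1260)×65.9 + (120/1260)×87.5 + (360/1260)×75.6 = 69.7714%
Post-stratifying to population shares instead:
  0.24×59.2 + 0.1×65.9 + 0.4×87.5 + 0.26×75.6 = 75.454%
Difference = 75.454 − 69.7714 = 5.6826 pp.

+5.7 percentage points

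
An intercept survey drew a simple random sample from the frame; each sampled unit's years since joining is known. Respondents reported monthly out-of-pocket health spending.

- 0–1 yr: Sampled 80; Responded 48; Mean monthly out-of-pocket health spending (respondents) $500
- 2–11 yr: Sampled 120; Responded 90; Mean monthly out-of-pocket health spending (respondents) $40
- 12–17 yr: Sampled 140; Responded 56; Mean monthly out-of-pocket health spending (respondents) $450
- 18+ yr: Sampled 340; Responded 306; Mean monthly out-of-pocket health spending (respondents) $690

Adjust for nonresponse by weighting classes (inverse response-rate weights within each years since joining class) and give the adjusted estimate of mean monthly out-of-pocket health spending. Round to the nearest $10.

$500

Response rates by class: 0–1 yr 48/80 = 60%, 2–11 yr 90/120 = 75%, 12–17 yr 56/140 = 40%, 18+ yr 306/340 = 90%.
Each respondent's weight = sampled/responded in their class; summing within a class gives n_sampled, so:
  0–1 yr: 80 × 500 = 40,000
  2–11 yr: 120 × 40 = 4800
  12–17 yr: 140 × 450 = 63,000
  18+ yr: 340 × 690 = 234,600
Adjusted estimate = 342,400 / 680 = 503.529 → $500.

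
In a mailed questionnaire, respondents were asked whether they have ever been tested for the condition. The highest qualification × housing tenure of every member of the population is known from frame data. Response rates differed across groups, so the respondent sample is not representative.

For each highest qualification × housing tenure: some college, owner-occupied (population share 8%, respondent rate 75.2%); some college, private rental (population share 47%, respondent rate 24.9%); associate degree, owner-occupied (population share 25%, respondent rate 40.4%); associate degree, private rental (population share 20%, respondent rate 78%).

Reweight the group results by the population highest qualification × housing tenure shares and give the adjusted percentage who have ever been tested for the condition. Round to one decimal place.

Reweight to the known highest qualification × housing tenure distribution:
  some college, owner-occupied: 0.08 × 75.2 = 6.016
  some college, private rental: 0.47 × 24.9 = 11.703
  associate degree, owner-occupied: 0.25 × 40.4 = 10.1
  associate degree, private rental: 0.2 × 78 = 15.6
Post-stratified estimate = 43.419 → 43.4%.

43.4%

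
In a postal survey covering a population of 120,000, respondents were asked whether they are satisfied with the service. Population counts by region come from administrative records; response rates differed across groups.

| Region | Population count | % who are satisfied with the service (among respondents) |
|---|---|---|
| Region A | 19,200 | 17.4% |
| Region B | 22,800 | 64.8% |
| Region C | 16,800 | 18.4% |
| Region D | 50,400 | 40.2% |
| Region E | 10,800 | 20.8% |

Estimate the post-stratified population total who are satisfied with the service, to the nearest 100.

Apply each group's respondent rate to its population count:
  Region A: 19,200 × 17.4% = 3340.8
  Region B: 22,800 × 64.8% = 14774.4
  Region C: 16,800 × 18.4% = 3091.2
  Region D: 50,400 × 40.2% = 20260.8
  Region E: 10,800 × 20.8% = 2246.4
Estimated total = 43713.6 → 43,700.

43,700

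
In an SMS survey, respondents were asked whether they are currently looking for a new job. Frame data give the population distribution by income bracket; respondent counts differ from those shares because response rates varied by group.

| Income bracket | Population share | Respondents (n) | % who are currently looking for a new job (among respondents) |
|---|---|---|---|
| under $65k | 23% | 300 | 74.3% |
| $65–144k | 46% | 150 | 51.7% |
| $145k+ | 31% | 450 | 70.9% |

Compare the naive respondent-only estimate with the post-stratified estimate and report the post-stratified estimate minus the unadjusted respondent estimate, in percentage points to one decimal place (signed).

-6.0 percentage points

Without adjustment, the pooled respondent share is:
  (300/900)×74.3 + (150/900)×51.7 + (450/900)×70.9 = 68.8333%
Post-stratified estimate weights by population shares:
  0.23×74.3 + 0.46×51.7 + 0.31×70.9 = 62.85%
Difference = 62.85 − 68.8333 = -5.9833 pp.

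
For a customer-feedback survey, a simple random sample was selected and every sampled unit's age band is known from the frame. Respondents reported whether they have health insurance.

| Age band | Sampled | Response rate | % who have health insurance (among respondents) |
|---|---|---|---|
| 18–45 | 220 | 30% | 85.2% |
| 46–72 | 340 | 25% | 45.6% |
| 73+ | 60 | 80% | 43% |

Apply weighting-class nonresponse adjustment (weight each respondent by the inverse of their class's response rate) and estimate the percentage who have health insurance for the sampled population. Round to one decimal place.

59.4%

Inverse-response-rate weighting restores each class to its sampled count, so class totals weight by n_sampled:
  18–45: 220 × 85.2 = 18,744
  46–72: 340 × 45.6 = 15,504
  73+: 60 × 43 = 2580
Adjusted estimate = 36,828 / 620 = 59.4 → 59.4%.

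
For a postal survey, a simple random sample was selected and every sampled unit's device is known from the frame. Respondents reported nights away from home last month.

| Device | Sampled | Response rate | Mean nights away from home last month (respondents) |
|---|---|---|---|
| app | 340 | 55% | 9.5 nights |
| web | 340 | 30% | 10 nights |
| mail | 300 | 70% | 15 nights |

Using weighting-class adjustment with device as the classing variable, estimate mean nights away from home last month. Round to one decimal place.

11.4

Weighting each respondent by the inverse class response rate inflates each class back to its sampled size, so the class weight is n_sampled:
  app: 340 × 9.5 = 3230
  web: 340 × 10 = 3400
  mail: 300 × 15 = 4500
Adjusted estimate = 11,130 / 980 = 11.3571 → 11.4.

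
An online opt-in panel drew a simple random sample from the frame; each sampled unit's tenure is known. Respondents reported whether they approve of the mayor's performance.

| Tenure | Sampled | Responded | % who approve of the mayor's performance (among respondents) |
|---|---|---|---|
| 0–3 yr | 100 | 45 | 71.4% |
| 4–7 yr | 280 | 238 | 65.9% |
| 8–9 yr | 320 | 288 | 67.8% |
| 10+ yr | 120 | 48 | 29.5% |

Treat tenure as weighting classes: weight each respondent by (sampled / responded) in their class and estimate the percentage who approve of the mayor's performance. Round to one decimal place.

Class response rates: 0–3 yr 45/100 = 45%, 4–7 yr 238/280 = 85%, 8–9 yr 288/320 = 90%, 10+ yr 48/120 = 40%.
Each respondent's weight = sampled/responded in their class; summing within a class gives n_sampled, so:
  0–3 yr: 100 × 71.4 = 7140
  4–7 yr: 280 × 65.9 = 18,452
  8–9 yr: 320 × 67.8 = 21,696
  10+ yr: 120 × 29.5 = 3540
Adjusted estimate = 50,828 / 820 = 61.9854 → 62.0%.

62.0%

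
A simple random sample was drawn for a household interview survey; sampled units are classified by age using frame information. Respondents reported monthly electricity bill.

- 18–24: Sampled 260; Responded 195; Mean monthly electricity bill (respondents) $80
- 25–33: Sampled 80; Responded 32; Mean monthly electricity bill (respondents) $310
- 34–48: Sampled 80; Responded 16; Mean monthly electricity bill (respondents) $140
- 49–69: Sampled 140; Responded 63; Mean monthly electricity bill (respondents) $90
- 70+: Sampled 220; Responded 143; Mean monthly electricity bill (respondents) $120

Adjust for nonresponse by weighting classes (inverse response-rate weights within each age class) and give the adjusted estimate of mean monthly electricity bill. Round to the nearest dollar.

$123

Class response rates: 18–24 195/260 = 75%, 25–33 32/80 = 40%, 34–48 16/80 = 20%, 49–69 63/140 = 45%, 70+ 143/220 = 65%.
With weight = n_sampled/n_responded per class, the weighted class total is n_sampled:
  18–24: 260 × 80 = 20,800
  25–33: 80 × 310 = 24,800
  34–48: 80 × 140 = 11,200
  49–69: 140 × 90 = 12,600
  70+: 220 × 120 = 26,400
Adjusted estimate = 95,800 / 780 = 122.821 → $123.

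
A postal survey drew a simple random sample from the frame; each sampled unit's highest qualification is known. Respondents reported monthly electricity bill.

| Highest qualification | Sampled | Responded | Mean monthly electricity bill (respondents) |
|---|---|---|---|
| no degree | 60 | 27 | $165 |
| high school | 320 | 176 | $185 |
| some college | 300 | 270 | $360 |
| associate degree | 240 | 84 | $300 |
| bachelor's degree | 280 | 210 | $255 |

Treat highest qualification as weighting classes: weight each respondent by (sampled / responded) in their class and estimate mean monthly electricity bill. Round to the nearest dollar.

$267

Response rates by class: no degree 27/60 = 45%, high school 176/320 = 55%, some college 270/300 = 90%, associate degree 84/240 = 35%, bachelor's degree 210/280 = 75%.
With weight = n_sampled/n_responded per class, the weighted class total is n_sampled:
  no degree: 60 × 165 = 9900
  high school: 320 × 185 = 59,200
  some college: 300 × 360 = 108,000
  associate degree: 240 × 300 = 72,000
  bachelor's degree: 280 × 255 = 71,400
Adjusted estimate = 320,500 / 1,200 = 267.083 → $267.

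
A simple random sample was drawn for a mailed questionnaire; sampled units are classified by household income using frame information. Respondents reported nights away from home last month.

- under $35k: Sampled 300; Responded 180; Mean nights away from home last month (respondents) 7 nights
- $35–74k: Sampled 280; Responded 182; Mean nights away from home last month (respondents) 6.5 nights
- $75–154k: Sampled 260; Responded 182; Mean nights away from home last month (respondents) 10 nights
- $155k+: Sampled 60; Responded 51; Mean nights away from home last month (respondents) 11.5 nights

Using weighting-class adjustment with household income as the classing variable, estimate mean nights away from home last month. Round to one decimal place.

Class response rates: under $35k 180/300 = 60%, $35–74k 182/280 = 65%, $75–154k 182/260 = 70%, $155k+ 51/60 = 85%.
With weight = n_sampled/n_responded per class, the weighted class total is n_sampled:
  under $35k: 300 × 7 = 2100
  $35–74k: 280 × 6.5 = 1820
  $75–154k: 260 × 10 = 2600
  $155k+: 60 × 11.5 = 690
Adjusted estimate = 7210 / 900 = 8.01111 → 8.0.

8.0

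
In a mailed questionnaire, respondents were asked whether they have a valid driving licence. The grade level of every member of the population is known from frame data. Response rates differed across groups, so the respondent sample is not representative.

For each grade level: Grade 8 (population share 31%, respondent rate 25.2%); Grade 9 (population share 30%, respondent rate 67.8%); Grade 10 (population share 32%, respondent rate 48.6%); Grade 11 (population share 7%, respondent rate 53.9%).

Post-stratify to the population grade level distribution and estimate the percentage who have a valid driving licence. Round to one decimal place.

47.5%

Post-stratification weights by population share, not respondent share:
  Grade 8: 0.31 × 25.2 = 7.812
  Grade 9: 0.3 × 67.8 = 20.34
  Grade 10: 0.32 × 48.6 = 15.552
  Grade 11: 0.07 × 53.9 = 3.773
Post-stratified estimate = 47.477 → 47.5%.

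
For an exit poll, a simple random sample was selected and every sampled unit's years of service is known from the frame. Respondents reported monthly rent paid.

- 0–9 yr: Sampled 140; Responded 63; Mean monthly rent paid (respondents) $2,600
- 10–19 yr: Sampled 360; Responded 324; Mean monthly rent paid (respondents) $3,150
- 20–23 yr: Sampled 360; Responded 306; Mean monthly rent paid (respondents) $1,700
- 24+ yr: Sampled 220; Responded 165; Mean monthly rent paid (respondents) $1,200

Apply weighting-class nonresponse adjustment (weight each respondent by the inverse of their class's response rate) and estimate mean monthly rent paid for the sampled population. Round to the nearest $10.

Class response rates: 0–9 yr 63/140 = 45%, 10–19 yr 324/360 = 90%, 20–23 yr 306/360 = 85%, 24+ yr 165/220 = 75%.
Each respondent's weight = sampled/responded in their class; summing within a class gives n_sampled, so:
  0–9 yr: 140 × 2600 = 364,000
  10–19 yr: 360 × 3150 = 1,134,000
  20–23 yr: 360 × 1700 = 612,000
  24+ yr: 220 × 1200 = 264,000
Adjusted estimate = 2,374,000 / 1,080 = 2198.15 → $2,200.

$2,200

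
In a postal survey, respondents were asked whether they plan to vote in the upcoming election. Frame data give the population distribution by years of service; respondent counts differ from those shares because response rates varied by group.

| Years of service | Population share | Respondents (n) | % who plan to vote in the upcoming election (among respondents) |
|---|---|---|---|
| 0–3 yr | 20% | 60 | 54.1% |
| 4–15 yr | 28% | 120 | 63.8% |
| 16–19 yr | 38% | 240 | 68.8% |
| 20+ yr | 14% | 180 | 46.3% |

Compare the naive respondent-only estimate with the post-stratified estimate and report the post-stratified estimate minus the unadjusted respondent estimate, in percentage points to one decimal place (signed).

+1.7 percentage points

Naive respondent-only estimate (weights = respondent counts):
  (60/600)×54.1 + (120/600)×63.8 + (240/600)×68.8 + (180/600)×46.3 = 59.58%
Reweighting by population years of service shares:
  0.2×54.1 + 0.28×63.8 + 0.38×68.8 + 0.14×46.3 = 61.31%
Difference = 61.31 − 59.58 = 1.73 pp.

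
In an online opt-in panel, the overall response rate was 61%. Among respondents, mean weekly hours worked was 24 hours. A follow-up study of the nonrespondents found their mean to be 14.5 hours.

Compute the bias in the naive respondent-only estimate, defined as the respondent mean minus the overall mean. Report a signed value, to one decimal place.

+3.7

Nonresponse fraction = 1 − 0.61 = 0.39.
Bias = (nonresponse fraction) × (respondent mean − nonrespondent mean)
     = 0.39 × (24 − 14.5) = 0.39 × 9.5 = 3.705.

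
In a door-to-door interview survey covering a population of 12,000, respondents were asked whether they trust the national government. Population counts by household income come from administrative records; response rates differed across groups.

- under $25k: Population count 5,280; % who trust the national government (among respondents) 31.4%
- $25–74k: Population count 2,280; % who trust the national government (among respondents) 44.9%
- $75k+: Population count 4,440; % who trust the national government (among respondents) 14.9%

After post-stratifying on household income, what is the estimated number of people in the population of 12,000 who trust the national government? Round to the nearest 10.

3,340

Each cell contributes its population count × the respondent rate:
  under $25k: 5,280 × 31.4% = 1657.92
  $25–74k: 2,280 × 44.9% = 1023.72
  $75k+: 4,440 × 14.9% = 661.56
Estimated total = 3343.2 → 3,340.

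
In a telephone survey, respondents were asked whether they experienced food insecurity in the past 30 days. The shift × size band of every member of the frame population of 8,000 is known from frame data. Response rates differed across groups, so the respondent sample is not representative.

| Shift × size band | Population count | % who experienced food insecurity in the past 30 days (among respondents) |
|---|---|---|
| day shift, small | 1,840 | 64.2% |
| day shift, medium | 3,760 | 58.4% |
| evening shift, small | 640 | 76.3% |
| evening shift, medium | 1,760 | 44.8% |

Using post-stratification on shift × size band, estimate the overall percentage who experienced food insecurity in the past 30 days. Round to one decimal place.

Each cell contributes population-share × respondent value:
  day shift, small: (1,840/8,000) × 64.2 = 14.766
  day shift, medium: (3,760/8,000) × 58.4 = 27.448
  evening shift, small: (640/8,000) × 76.3 = 6.104
  evening shift, medium: (1,760/8,000) × 44.8 = 9.856
Post-stratified estimate = 58.174 → 58.2%.

58.2%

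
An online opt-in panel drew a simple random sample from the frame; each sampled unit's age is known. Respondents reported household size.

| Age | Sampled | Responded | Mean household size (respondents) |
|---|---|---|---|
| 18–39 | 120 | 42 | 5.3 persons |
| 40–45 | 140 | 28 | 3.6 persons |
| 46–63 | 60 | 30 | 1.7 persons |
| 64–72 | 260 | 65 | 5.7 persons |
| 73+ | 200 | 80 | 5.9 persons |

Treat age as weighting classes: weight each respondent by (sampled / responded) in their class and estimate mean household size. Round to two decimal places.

Response rates by class: 18–39 42/120 = 35%, 40–45 28/140 = 20%, 46–63 30/60 = 50%, 64–72 65/260 = 25%, 73+ 80/200 = 40%.
Weighting each respondent by the inverse class response rate inflates each class back to its sampled size, so the class weight is n_sampled:
  18–39: 120 × 5.3 = 636
  40–45: 140 × 3.6 = 504
  46–63: 60 × 1.7 = 102
  64–72: 260 × 5.7 = 1482
  73+: 200 × 5.9 = 1180
Adjusted estimate = 3904 / 780 = 5.00513 → 5.01.

5.01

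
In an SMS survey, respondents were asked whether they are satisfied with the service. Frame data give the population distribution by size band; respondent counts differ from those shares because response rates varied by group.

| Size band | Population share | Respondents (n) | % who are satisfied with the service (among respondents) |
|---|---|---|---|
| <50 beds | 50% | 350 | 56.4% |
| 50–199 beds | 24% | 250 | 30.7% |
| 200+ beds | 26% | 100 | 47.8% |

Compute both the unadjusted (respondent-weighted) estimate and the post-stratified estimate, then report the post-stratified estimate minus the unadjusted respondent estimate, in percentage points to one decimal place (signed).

Naive respondent-only estimate (weights = respondent counts):
  (350/700)×56.4 + (250/700)×30.7 + (100/700)×47.8 = 45.9929%
Post-stratifying to population shares instead:
  0.5×56.4 + 0.24×30.7 + 0.26×47.8 = 47.996%
Difference = 47.996 − 45.9929 = 2.0031 pp.

+2.0 percentage points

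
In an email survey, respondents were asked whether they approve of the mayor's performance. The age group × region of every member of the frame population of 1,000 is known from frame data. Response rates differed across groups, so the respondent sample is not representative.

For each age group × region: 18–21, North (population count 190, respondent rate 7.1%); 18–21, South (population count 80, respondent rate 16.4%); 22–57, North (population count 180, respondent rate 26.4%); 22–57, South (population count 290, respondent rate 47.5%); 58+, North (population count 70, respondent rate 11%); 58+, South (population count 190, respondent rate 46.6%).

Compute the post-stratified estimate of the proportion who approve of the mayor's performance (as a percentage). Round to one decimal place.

Reweight to the known age group × region distribution:
  18–21, North: (190/1,000) × 7.1 = 1.349
  18–21, South: (80/1,000) × 16.4 = 1.312
  22–57, North: (180/1,000) × 26.4 = 4.752
  22–57, South: (290/1,000) × 47.5 = 13.775
  58+, North: (70/1,000) × 11 = 0.77
  58+, South: (190/1,000) × 46.6 = 8.854
Post-stratified estimate = 30.812 → 30.8%.

30.8%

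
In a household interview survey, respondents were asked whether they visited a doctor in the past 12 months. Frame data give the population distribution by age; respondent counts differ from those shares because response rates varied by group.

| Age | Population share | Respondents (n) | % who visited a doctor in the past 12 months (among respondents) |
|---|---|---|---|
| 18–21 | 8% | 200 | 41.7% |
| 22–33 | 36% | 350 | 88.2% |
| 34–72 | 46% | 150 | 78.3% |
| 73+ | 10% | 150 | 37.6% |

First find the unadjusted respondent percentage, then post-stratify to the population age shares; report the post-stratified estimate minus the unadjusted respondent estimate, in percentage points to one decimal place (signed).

Naive respondent-only estimate (weights = respondent counts):
  (200/850)×41.7 + (350/850)×88.2 + (150/850)×78.3 + (150/850)×37.6 = 66.5824%
Reweighting by population age shares:
  0.08×41.7 + 0.36×88.2 + 0.46×78.3 + 0.1×37.6 = 74.866%
Difference = 74.866 − 66.5824 = 8.2836 pp.

+8.3 percentage points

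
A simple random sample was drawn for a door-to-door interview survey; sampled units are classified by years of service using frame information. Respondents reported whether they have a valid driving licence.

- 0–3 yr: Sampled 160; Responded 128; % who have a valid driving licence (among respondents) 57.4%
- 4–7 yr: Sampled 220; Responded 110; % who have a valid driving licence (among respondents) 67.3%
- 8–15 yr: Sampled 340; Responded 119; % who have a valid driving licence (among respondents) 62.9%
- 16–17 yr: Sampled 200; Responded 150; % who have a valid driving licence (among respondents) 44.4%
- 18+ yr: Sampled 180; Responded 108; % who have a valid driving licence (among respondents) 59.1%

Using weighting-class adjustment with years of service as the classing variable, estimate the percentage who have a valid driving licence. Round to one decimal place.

59.0%

Response rates by class: 0–3 yr 128/160 = 80%, 4–7 yr 110/220 = 50%, 8–15 yr 119/340 = 35%, 16–17 yr 150/200 = 75%, 18+ yr 108/180 = 60%.
Weighting each respondent by the inverse class response rate inflates each class back to its sampled size, so the class weight is n_sampled:
  0–3 yr: 160 × 57.4 = 9184
  4–7 yr: 220 × 67.3 = 14,806
  8–15 yr: 340 × 62.9 = 21,386
  16–17 yr: 200 × 44.4 = 8880
  18+ yr: 180 × 59.1 = 10,638
Adjusted estimate = 64,894 / 1,100 = 58.9945 → 59.0%.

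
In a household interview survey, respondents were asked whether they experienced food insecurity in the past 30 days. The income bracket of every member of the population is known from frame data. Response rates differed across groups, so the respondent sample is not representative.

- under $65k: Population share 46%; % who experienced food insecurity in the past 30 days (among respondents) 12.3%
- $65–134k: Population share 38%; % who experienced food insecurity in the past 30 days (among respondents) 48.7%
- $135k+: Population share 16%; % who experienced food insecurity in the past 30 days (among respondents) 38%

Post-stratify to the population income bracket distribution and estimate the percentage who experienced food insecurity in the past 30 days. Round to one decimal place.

Weight each group's respondent value by its population share:
  under $65k: 0.46 × 12.3 = 5.658
  $65–134k: 0.38 × 48.7 = 18.506
  $135k+: 0.16 × 38 = 6.08
Post-stratified estimate = 30.244 → 30.2%.

30.2%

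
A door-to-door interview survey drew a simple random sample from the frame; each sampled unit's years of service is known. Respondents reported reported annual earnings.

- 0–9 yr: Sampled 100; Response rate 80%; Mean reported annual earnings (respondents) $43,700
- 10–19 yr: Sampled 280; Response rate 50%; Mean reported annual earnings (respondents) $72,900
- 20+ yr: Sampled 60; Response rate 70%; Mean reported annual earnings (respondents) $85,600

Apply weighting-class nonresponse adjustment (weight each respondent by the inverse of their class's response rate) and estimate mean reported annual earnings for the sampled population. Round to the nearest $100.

Inverse-response-rate weighting restores each class to its sampled count, so class totals weight by n_sampled:
  0–9 yr: 100 × 43,700 = 4,370,000
  10–19 yr: 280 × 72,900 = 20,412,000
  20+ yr: 60 × 85,600 = 5,136,000
Adjusted estimate = 29,918,000 / 440 = 67995.5 → $68,000.

$68,000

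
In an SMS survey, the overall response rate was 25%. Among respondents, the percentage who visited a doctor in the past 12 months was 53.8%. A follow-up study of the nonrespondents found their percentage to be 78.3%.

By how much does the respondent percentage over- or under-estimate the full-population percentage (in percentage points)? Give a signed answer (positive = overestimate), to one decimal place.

Nonresponse fraction = 1 − 0.25 = 0.75.
Bias = (nonresponse fraction) × (respondent percentage − nonrespondent percentage)
     = 0.75 × (53.8 − 78.3) = 0.75 × -24.5 = -18.375.

-18.4 percentage points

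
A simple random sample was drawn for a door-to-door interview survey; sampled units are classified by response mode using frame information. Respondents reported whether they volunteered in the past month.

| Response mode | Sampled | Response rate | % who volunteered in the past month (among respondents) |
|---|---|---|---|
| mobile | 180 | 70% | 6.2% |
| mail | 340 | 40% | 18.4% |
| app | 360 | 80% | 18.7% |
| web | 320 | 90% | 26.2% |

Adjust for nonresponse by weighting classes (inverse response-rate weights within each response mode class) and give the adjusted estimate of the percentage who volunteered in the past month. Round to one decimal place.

18.7%

Inverse-response-rate weighting restores each class to its sampled count, so class totals weight by n_sampled:
  mobile: 180 × 6.2 = 1116
  mail: 340 × 18.4 = 6256
  app: 360 × 18.7 = 6732
  web: 320 × 26.2 = 8384
Adjusted estimate = 22,488 / 1,200 = 18.74 → 18.7%.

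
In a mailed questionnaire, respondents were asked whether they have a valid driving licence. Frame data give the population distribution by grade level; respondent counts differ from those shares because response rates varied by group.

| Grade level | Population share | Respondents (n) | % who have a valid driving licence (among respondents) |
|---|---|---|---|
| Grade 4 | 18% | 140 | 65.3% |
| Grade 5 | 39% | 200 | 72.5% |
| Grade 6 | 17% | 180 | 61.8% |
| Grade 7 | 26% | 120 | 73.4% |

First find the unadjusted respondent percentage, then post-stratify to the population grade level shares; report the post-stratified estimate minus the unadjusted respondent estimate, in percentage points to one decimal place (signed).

+1.5 percentage points

Without adjustment, the pooled respondent share is:
  (140/640)×65.3 + (200/640)×72.5 + (180/640)×61.8 + (120/640)×73.4 = 68.0844%
Reweighting by population grade level shares:
  0.18×65.3 + 0.39×72.5 + 0.17×61.8 + 0.26×73.4 = 69.619%
Difference = 69.619 − 68.0844 = 1.5346 pp.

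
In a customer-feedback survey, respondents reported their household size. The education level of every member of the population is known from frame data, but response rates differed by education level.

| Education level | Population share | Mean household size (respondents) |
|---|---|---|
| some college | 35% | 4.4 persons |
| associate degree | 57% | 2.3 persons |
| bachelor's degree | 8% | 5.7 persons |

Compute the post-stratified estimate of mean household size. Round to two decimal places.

Each cell contributes population-share × respondent value:
  some college: 0.35 × 4.4 = 1.54
  associate degree: 0.57 × 2.3 = 1.311
  bachelor's degree: 0.08 × 5.7 = 0.456
Post-stratified estimate = 3.307 → 3.31.

3.31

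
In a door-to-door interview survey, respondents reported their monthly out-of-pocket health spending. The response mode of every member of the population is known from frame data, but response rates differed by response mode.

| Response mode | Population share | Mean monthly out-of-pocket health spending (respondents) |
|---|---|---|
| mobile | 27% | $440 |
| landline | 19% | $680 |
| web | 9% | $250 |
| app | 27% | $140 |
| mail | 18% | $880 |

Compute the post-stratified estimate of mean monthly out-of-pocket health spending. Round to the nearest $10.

$470

Post-stratification weights by population share, not respondent share:
  mobile: 0.27 × 440 = 118.8
  landline: 0.19 × 680 = 129.2
  web: 0.09 × 250 = 22.5
  app: 0.27 × 140 = 37.8
  mail: 0.18 × 880 = 158.4
Post-stratified estimate = 466.7 → $470.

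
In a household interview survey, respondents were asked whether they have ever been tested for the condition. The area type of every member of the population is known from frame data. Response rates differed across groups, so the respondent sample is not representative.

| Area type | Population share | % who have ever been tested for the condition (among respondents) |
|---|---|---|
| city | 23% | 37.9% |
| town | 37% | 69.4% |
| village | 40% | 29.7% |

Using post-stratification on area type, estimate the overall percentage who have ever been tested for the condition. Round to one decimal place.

46.3%

Reweight to the known area type distribution:
  city: 0.23 × 37.9 = 8.717
  town: 0.37 × 69.4 = 25.678
  village: 0.4 × 29.7 = 11.88
Post-stratified estimate = 46.275 → 46.3%.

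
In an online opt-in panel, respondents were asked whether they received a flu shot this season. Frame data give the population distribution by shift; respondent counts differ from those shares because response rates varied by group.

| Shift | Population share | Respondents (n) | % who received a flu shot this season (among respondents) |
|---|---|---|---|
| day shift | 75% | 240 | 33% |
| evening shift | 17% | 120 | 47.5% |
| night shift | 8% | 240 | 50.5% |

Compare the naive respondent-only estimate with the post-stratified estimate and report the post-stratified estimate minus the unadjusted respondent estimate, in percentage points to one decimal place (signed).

-6.0 percentage points

Without adjustment, the pooled respondent share is:
  (240/600)×33 + (120/600)×47.5 + (240/600)×50.5 = 42.9%
Post-stratified estimate weights by population shares:
  0.75×33 + 0.17×47.5 + 0.08×50.5 = 36.865%
Difference = 36.865 − 42.9 = -6.035 pp.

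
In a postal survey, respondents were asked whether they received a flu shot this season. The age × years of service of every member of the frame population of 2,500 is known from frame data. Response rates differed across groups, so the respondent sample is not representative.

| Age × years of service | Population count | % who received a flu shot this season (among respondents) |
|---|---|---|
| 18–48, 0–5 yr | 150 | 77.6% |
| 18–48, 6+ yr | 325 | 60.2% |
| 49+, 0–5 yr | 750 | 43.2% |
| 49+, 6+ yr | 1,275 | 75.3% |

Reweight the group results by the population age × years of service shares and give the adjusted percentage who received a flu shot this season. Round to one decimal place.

63.8%

Reweight to the known age × years of service distribution:
  18–48, 0–5 yr: (150/2,500) × 77.6 = 4.656
  18–48, 6+ yr: (325/2,500) × 60.2 = 7.826
  49+, 0–5 yr: (750/2,500) × 43.2 = 12.96
  49+, 6+ yr: (1,275/2,500) × 75.3 = 38.403
Post-stratified estimate = 63.845 → 63.8%.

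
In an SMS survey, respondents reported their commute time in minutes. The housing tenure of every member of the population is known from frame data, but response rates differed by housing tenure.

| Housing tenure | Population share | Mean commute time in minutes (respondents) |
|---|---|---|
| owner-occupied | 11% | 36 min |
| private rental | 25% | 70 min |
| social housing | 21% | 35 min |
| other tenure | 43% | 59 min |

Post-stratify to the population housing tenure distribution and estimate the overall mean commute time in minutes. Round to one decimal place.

54.2

Weight each group's respondent value by its population share:
  owner-occupied: 0.11 × 36 = 3.96
  private rental: 0.25 × 70 = 17.5
  social housing: 0.21 × 35 = 7.35
  other tenure: 0.43 × 59 = 25.37
Post-stratified estimate = 54.18 → 54.2.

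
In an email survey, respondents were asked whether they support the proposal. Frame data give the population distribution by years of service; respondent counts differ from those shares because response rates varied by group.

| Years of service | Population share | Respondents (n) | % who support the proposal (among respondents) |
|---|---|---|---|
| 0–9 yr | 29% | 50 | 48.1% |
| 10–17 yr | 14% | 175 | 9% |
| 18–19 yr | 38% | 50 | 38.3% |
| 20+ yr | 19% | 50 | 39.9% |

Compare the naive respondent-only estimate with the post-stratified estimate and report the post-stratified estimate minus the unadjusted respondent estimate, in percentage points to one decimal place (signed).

Unadjusted (pooled respondent) estimate weights by respondent counts:
  (50/325)×48.1 + (175/325)×9 + (50/325)×38.3 + (50/325)×39.9 = 24.2769%
Post-stratifying to population shares instead:
  0.29×48.1 + 0.14×9 + 0.38×38.3 + 0.19×39.9 = 37.344%
Difference = 37.344 − 24.2769 = 13.0671 pp.

+13.1 percentage points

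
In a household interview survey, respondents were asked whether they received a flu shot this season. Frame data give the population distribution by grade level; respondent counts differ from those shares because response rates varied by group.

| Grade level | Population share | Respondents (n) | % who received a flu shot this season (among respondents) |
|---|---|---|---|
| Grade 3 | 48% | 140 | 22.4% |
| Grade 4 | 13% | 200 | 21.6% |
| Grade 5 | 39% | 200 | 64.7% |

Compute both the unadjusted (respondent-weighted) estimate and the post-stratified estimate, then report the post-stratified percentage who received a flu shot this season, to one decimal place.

38.8%

Without adjustment, the pooled respondent share is:
  (140/540)×22.4 + (200/540)×21.6 + (200/540)×64.7 = 37.7704%
Post-stratifying to population shares instead:
  0.48×22.4 + 0.13×21.6 + 0.39×64.7 = 38.793%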